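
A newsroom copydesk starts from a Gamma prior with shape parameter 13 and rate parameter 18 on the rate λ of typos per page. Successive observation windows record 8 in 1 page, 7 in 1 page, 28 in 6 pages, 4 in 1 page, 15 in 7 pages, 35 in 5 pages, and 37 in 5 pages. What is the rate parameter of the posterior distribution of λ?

Total count: 8 + 7 + 28 + 4 + 15 + 35 + 37 = 134.
Total exposure: 1 + 1 + 6 + 1 + 7 + 5 + 5 = 26 pages.
Conjugate update: add total count to the shape and total exposure to the rate, giving Gamma(147, 44).

44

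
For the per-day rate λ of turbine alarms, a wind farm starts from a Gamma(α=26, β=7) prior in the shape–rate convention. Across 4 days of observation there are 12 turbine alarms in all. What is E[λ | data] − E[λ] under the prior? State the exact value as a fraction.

Total count 12 over total exposure 4 days.
Posterior: α' = 26 + 12 = 38, β' = 7 + 4 = 11.
Posterior mean = 38/11 = 38/11; prior mean = 26/7 = 26/7. Difference = 38/11 − 26/7 = -20/77.

-20/77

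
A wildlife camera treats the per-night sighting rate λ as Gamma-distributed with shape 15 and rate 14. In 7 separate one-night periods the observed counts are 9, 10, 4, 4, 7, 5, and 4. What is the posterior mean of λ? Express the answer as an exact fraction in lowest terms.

Total count: 9 + 10 + 4 + 4 + 7 + 5 + 4 = 43.
Total exposure: 7 nights.
The Gamma prior is conjugate for the Poisson rate, so λ | data ~ Gamma(15+43, 14+7) = Gamma(58, 21).
Posterior mean = α'/β' = 58/21.

58/21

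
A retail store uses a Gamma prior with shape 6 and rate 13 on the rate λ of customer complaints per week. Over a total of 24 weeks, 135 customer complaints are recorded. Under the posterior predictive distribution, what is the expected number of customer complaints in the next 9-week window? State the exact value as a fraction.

Total count 135 over total exposure 24 weeks.
Gamma(α, β) with Poisson data over total exposure Σt gives posterior Gamma(α+Σx, β+Σt) = Gamma(141, 37).
Predictive mean over a 9-week window = T·E[λ|data] = 9·141/37 = 1269/37.

1269/37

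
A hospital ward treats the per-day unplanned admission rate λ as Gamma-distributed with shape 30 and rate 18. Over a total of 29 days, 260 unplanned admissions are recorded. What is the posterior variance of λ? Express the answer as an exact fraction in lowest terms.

Total count 260 over total exposure 29 days.
Posterior: α' = 30 + 260 = 290, β' = 18 + 29 = 47.
Posterior variance = α'/β'² = 290/2209.

290/2209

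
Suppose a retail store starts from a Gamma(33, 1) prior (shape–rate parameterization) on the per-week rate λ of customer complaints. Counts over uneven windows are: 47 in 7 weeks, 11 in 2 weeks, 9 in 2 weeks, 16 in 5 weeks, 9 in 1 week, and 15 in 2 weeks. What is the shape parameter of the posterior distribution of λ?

Total count: 47 + 11 + 9 + 16 + 9 + 15 = 107.
Total exposure: 7 + 2 + 2 + 5 + 1 + 2 = 19 weeks.
The Gamma prior is conjugate for the Poisson rate, so λ | data ~ Gamma(33+107, 1+19) = Gamma(140, 20).

140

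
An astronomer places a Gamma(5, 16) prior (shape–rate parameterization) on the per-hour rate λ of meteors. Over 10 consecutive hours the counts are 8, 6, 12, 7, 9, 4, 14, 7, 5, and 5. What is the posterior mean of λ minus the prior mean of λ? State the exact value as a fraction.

Total count: 8 + 6 + 12 + 7 + 9 + 4 + 14 + 7 + 5 + 5 = 77.
Total exposure: 10 hours.
Conjugate update: add total count to the shape and total exposure to the rate, giving Gamma(82, 26).
Posterior mean = 82/26 = 41/13; prior mean = 5/16 = 5/16. Difference = 41/13 − 5/16 = 591/208.

591/208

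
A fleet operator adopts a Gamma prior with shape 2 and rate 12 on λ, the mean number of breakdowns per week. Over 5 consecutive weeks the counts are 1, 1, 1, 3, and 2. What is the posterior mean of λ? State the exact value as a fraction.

Total count: 1 + 1 + 1 + 3 + 2 = 8.
Total exposure: 5 weeks.
By Gamma–Poisson conjugacy, the posterior is Gamma(α + Σx, β + Σt) = Gamma(2 + 8, 12 + 5) = Gamma(10, 17).
Posterior mean = α'/β' = 10/17.

10/17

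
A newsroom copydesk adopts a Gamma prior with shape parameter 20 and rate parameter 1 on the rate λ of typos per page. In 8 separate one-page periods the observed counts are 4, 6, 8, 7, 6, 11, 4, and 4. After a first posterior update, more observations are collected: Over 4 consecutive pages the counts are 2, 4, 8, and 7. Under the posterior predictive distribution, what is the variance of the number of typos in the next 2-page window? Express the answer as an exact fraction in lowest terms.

210/13

Total count: 4 + 6 + 8 + 7 + 6 + 11 + 4 + 4 = 50.
Total exposure: 8 pages.
After the first batch: Gamma(20 + 50, 1 + 8) = Gamma(70, 9).
Total count: 2 + 4 + 8 + 7 = 21.
Total exposure: 4 pages.
After the second batch: Gamma(70 + 21, 9 + 4) = Gamma(91, 13).
The posterior predictive for a window of length T is Negative Binomial with variance T·α'·(β'+T)/β'² = 2·91·15/169 = 210/13.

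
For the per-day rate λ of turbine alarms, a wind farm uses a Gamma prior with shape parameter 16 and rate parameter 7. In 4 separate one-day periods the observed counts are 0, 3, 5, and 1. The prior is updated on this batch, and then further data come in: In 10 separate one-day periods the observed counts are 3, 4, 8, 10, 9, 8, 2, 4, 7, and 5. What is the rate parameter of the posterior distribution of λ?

21

Total count: 0 + 3 + 5 + 1 = 9.
Total exposure: 4 days.
After the first batch: Gamma(16 + 9, 7 + 4) = Gamma(25, 11).
Total count: 3 + 4 + 8 + 10 + 9 + 8 + 2 + 4 + 7 + 5 = 60.
Total exposure: 10 days.
After the second batch: Gamma(25 + 60, 11 + 10) = Gamma(85, 21).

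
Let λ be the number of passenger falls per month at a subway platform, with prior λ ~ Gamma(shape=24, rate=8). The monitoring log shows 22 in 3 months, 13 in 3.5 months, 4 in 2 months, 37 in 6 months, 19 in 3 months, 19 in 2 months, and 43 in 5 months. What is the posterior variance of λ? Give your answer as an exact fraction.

724/4225

Total count: 22 + 13 + 4 + 37 + 19 + 19 + 43 = 157.
Total exposure: 3 + 3.5 + 2 + 6 + 3 + 2 + 5 = 24.5 months.
By Gamma–Poisson conjugacy, the posterior is Gamma(α + Σx, β + Σt) = Gamma(24 + 157, 8 + 24.5) = Gamma(181, 65/2).
Posterior variance = α'/β'² = 181/(4225/4) = 724/4225.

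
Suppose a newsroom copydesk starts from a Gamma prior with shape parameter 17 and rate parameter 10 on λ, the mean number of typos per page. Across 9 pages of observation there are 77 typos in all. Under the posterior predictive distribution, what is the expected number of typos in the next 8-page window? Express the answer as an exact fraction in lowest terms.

752/19

Total count 77 over total exposure 9 pages.
Conjugate update: add total count to the shape and total exposure to the rate, giving Gamma(94, 19).
Predictive mean over an 8-page window = T·E[λ|data] = 8·94/19 = 752/19.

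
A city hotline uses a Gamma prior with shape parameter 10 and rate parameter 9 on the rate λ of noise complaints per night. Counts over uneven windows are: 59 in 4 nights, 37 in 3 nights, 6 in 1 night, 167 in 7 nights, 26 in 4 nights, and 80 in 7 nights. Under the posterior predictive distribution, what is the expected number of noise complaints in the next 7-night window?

77

Total count: 59 + 37 + 6 + 167 + 26 + 80 = 375.
Total exposure: 4 + 3 + 1 + 7 + 4 + 7 = 26 nights.
Conjugate update: add total count to the shape and total exposure to the rate, giving Gamma(385, 35).
Predictive mean over a 7-night window = T·E[λ|data] = 7·385/35 = 77.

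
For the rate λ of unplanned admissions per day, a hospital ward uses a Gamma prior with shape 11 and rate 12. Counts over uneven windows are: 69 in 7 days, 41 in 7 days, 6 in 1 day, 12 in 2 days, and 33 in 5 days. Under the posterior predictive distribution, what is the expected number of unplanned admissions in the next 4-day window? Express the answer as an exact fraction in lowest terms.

344/17

Total count: 69 + 41 + 6 + 12 + 33 = 161.
Total exposure: 7 + 7 + 1 + 2 + 5 = 22 days.
Gamma(α, β) with Poisson data over total exposure Σt gives posterior Gamma(α+Σx, β+Σt) = Gamma(172, 34).
Predictive mean over a 4-day window = T·E[λ|data] = 4·172/34 = 344/17.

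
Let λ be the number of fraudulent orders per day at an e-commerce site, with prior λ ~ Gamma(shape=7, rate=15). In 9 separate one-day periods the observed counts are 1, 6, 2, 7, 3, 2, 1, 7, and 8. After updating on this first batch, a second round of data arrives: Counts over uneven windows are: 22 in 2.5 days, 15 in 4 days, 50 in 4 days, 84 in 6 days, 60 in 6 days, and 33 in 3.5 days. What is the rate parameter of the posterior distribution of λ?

Total count: 1 + 6 + 2 + 7 + 3 + 2 + 1 + 7 + 8 = 37.
Total exposure: 9 days.
After the first batch: Gamma(7 + 37, 15 + 9) = Gamma(44, 24).
Total count: 22 + 15 + 50 + 84 + 60 + 33 = 264.
Total exposure: 2.5 + 4 + 4 + 6 + 6 + 3.5 = 26 days.
After the second batch: Gamma(44 + 264, 24 + 26) = Gamma(308, 50).

50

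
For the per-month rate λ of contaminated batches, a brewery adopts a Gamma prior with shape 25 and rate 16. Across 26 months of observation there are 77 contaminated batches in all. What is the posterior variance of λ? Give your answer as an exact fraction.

Total count 77 over total exposure 26 months.
The Gamma prior is conjugate for the Poisson rate, so λ | data ~ Gamma(25+77, 16+26) = Gamma(102, 42).
Posterior variance = α'/β'² = 102/1764 = 17/294.

17/294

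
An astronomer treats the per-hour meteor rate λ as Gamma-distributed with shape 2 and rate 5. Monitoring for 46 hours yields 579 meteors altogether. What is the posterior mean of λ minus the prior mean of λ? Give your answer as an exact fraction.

Total count 579 over total exposure 46 hours.
Gamma(α, β) with Poisson data over total exposure Σt gives posterior Gamma(α+Σx, β+Σt) = Gamma(581, 51).
Posterior mean = 581/51 = 581/51; prior mean = 2/5 = 2/5. Difference = 581/51 − 2/5 = 2803/255.

2803/255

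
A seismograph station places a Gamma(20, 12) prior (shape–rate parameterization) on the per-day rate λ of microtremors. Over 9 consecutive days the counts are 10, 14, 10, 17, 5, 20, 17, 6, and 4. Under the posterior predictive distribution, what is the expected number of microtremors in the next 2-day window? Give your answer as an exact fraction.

82/7

Total count: 10 + 14 + 10 + 17 + 5 + 20 + 17 + 6 + 4 = 103.
Total exposure: 9 days.
Gamma(α, β) with Poisson data over total exposure Σt gives posterior Gamma(α+Σx, β+Σt) = Gamma(123, 21).
Predictive mean over a 2-day window = T·E[λ|data] = 2·123/21 = 82/7.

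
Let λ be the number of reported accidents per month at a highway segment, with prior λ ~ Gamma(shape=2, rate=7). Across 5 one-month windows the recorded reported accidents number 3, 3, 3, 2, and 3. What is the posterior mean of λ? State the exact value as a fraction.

4/3

Total count: 3 + 3 + 3 + 2 + 3 = 14.
Total exposure: 5 months.
Posterior: α' = 2 + 14 = 16, β' = 7 + 5 = 12.
Posterior mean = α'/β' = 16/12 = 4/3.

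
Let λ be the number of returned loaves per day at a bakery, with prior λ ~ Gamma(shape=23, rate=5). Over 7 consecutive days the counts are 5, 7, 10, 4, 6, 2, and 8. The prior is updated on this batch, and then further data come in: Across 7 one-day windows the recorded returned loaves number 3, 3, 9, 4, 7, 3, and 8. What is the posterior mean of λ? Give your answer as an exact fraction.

Total count: 5 + 7 + 10 + 4 + 6 + 2 + 8 = 42.
Total exposure: 7 days.
After the first batch: Gamma(23 + 42, 5 + 7) = Gamma(65, 12).
Total count: 3 + 3 + 9 + 4 + 7 + 3 + 8 = 37.
Total exposure: 7 days.
After the second batch: Gamma(65 + 37, 12 + 7) = Gamma(102, 19).
Posterior mean = α'/β' = 102/19.

102/19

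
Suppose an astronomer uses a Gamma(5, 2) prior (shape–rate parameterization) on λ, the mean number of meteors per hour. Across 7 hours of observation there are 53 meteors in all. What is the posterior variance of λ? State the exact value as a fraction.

Total count 53 over total exposure 7 hours.
Conjugate update: add total count to the shape and total exposure to the rate, giving Gamma(58, 9).
Posterior variance = α'/β'² = 58/81.

58/81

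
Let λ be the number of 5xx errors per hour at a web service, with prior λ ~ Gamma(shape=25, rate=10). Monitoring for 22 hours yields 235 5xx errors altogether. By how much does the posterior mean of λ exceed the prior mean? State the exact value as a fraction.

Total count 235 over total exposure 22 hours.
The Gamma prior is conjugate for the Poisson rate, so λ | data ~ Gamma(25+235, 10+22) = Gamma(260, 32).
Posterior mean = 260/32 = 65/8; prior mean = 25/10 = 5/2. Difference = 65/8 − 5/2 = 45/8.

45/8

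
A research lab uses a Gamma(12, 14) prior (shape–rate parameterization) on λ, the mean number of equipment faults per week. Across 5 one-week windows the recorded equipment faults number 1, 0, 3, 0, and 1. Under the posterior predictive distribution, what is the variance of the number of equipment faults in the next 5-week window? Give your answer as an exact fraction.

2040/361

Total count: 1 + 0 + 3 + 0 + 1 = 5.
Total exposure: 5 weeks.
By Gamma–Poisson conjugacy, the posterior is Gamma(α + Σx, β + Σt) = Gamma(12 + 5, 14 + 5) = Gamma(17, 19).
The posterior predictive for a window of length T is Negative Binomial with variance T·α'·(β'+T)/β'² = 5·17·24/361 = 2040/361.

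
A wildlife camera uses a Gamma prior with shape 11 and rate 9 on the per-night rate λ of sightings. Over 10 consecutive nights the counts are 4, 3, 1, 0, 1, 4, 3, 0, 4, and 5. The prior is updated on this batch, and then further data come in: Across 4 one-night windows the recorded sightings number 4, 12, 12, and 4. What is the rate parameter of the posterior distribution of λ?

Total count: 4 + 3 + 1 + 0 + 1 + 4 + 3 + 0 + 4 + 5 = 25.
Total exposure: 10 nights.
After the first batch: Gamma(11 + 25, 9 + 10) = Gamma(36, 19).
Total count: 4 + 12 + 12 + 4 = 32.
Total exposure: 4 nights.
After the second batch: Gamma(36 + 32, 19 + 4) = Gamma(68, 23).

23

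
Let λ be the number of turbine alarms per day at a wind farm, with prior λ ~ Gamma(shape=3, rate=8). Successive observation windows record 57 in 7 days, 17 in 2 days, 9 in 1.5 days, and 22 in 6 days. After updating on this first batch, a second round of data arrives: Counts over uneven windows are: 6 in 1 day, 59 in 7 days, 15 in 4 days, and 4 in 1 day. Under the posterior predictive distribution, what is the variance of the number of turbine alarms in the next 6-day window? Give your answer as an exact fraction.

Total count: 57 + 17 + 9 + 22 = 105.
Total exposure: 7 + 2 + 1.5 + 6 = 16.5 days.
After the first batch: Gamma(3 + 105, 8 + 16.5) = Gamma(108, 49/2).
Total count: 6 + 59 + 15 + 4 = 84.
Total exposure: 1 + 7 + 4 + 1 = 13 days.
After the second batch: Gamma(108 + 84, 49/2 + 13) = Gamma(192, 75/2).
The posterior predictive for a window of length T is Negative Binomial with variance T·α'·(β'+T)/β'² = 6·192·(87/2)/(5625/4) = 22272/625.

22272/625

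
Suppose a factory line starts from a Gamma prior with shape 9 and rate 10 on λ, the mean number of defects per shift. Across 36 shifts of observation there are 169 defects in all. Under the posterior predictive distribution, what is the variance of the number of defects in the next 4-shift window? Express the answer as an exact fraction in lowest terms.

8900/529

Total count 169 over total exposure 36 shifts.
Posterior: α' = 9 + 169 = 178, β' = 10 + 36 = 46.
The posterior predictive for a window of length T is Negative Binomial with variance T·α'·(β'+T)/β'² = 4·178·50/2116 = 8900/529.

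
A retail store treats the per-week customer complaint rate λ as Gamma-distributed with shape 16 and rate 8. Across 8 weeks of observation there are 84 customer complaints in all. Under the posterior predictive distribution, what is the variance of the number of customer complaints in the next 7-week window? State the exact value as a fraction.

4025/64

Total count 84 over total exposure 8 weeks.
Posterior: α' = 16 + 84 = 100, β' = 8 + 8 = 16.
The posterior predictive for a window of length T is Negative Binomial with variance T·α'·(β'+T)/β'² = 7·100·23/256 = 4025/64.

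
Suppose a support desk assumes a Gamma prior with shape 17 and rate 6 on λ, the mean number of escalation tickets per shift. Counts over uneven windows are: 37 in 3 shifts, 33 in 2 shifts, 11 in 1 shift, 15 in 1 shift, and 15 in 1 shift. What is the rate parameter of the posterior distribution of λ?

14

Total count: 37 + 33 + 11 + 15 + 15 = 111.
Total exposure: 3 + 2 + 1 + 1 + 1 = 8 shifts.
Posterior: α' = 17 + 111 = 128, β' = 6 + 8 = 14.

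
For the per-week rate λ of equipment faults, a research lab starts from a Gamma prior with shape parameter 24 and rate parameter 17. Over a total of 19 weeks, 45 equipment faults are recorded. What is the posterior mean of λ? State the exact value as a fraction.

Total count 45 over total exposure 19 weeks.
By Gamma–Poisson conjugacy, the posterior is Gamma(α + Σx, β + Σt) = Gamma(24 + 45, 17 + 19) = Gamma(69, 36).
Posterior mean = α'/β' = 69/36 = 23/12.

23/12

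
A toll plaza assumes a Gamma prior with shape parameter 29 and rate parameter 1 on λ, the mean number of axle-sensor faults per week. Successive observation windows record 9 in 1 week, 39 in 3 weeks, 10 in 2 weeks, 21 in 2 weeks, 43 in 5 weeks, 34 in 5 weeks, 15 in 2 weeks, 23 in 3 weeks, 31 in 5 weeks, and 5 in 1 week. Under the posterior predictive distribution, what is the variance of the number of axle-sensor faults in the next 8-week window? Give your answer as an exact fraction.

Total count: 9 + 39 + 10 + 21 + 43 + 34 + 15 + 23 + 31 + 5 = 230.
Total exposure: 1 + 3 + 2 + 2 + 5 + 5 + 2 + 3 + 5 + 1 = 29 weeks.
The Gamma prior is conjugate for the Poisson rate, so λ | data ~ Gamma(29+230, 1+29) = Gamma(259, 30).
The posterior predictive for a window of length T is Negative Binomial with variance T·α'·(β'+T)/β'² = 8·259·38/900 = 19684/225.

19684/225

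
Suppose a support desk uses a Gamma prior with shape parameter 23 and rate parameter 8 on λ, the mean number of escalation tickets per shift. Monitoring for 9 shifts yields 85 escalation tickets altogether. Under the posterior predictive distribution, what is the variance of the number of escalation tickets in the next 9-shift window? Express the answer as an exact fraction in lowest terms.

Total count 85 over total exposure 9 shifts.
Posterior: α' = 23 + 85 = 108, β' = 8 + 9 = 17.
The posterior predictive for a window of length T is Negative Binomial with variance T·α'·(β'+T)/β'² = 9·108·26/289 = 25272/289.

25272/289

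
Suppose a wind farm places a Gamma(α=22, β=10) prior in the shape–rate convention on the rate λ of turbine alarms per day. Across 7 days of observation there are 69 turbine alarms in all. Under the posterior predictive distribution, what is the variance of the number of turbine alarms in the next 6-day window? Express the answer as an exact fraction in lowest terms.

12558/289

Total count 69 over total exposure 7 days.
Gamma(α, β) with Poisson data over total exposure Σt gives posterior Gamma(α+Σx, β+Σt) = Gamma(91, 17).
The posterior predictive for a window of length T is Negative Binomial with variance T·α'·(β'+T)/β'² = 6·91·23/289 = 12558/289.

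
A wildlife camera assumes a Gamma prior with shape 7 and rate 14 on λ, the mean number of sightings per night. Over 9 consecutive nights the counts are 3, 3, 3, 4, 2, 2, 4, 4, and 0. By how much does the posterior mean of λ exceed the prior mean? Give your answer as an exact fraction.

Total count: 3 + 3 + 3 + 4 + 2 + 2 + 4 + 4 + 0 = 25.
Total exposure: 9 nights.
Conjugate update: add total count to the shape and total exposure to the rate, giving Gamma(32, 23).
Posterior mean = 32/23 = 32/23; prior mean = 7/14 = 1/2. Difference = 32/23 − 1/2 = 41/46.

41/46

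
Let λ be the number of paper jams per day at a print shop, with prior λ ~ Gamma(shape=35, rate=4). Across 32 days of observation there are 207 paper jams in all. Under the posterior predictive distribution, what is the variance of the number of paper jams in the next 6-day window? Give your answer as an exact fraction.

847/18

Total count 207 over total exposure 32 days.
The Gamma prior is conjugate for the Poisson rate, so λ | data ~ Gamma(35+207, 4+32) = Gamma(242, 36).
The posterior predictive for a window of length T is Negative Binomial with variance T·α'·(β'+T)/β'² = 6·242·42/1296 = 847/18.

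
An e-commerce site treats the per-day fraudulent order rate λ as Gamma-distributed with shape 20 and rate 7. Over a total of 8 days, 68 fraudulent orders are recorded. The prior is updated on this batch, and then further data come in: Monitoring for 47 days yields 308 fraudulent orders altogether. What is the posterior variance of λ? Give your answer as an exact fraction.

99/961

Total count 68 over total exposure 8 days.
After the first batch: Gamma(20 + 68, 7 + 8) = Gamma(88, 15).
Total count 308 over total exposure 47 days.
After the second batch: Gamma(88 + 308, 15 + 47) = Gamma(396, 62).
Posterior variance = α'/β'² = 396/3844 = 99/961.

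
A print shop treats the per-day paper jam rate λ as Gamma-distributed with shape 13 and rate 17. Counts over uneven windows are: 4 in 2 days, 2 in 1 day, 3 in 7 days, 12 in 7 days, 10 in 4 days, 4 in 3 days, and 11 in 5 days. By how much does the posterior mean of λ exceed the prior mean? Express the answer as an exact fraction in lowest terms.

Total count: 4 + 2 + 3 + 12 + 10 + 4 + 11 = 46.
Total exposure: 2 + 1 + 7 + 7 + 4 + 3 + 5 = 29 days.
Gamma(α, β) with Poisson data over total exposure Σt gives posterior Gamma(α+Σx, β+Σt) = Gamma(59, 46).
Posterior mean = 59/46 = 59/46; prior mean = 13/17 = 13/17. Difference = 59/46 − 13/17 = 405/782.

405/782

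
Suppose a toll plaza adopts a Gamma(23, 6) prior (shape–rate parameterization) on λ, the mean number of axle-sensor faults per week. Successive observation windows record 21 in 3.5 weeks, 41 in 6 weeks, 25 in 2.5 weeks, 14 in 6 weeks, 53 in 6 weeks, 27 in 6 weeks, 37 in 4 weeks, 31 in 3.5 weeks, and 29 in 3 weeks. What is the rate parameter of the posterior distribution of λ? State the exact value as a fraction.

93/2

Total count: 21 + 41 + 25 + 14 + 53 + 27 + 37 + 31 + 29 = 278.
Total exposure: 3.5 + 6 + 2.5 + 6 + 6 + 6 + 4 + 3.5 + 3 = 40.5 weeks.
The Gamma prior is conjugate for the Poisson rate, so λ | data ~ Gamma(23+278, 6+40.5) = Gamma(301, 93/2).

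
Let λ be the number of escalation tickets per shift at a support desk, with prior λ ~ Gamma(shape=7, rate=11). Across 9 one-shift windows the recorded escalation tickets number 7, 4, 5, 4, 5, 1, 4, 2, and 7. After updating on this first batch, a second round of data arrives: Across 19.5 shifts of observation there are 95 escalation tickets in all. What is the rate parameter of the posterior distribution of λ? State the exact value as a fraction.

79/2

Total count: 7 + 4 + 5 + 4 + 5 + 1 + 4 + 2 + 7 = 39.
Total exposure: 9 shifts.
After the first batch: Gamma(7 + 39, 11 + 9) = Gamma(46, 20).
Total count 95 over total exposure 19.5 shifts.
After the second batch: Gamma(46 + 95, 20 + 19.5) = Gamma(141, 79/2).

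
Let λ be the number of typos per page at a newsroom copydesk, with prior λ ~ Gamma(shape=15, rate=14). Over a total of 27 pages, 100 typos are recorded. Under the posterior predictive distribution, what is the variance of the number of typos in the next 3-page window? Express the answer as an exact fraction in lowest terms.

15180/1681

Total count 100 over total exposure 27 pages.
The Gamma prior is conjugate for the Poisson rate, so λ | data ~ Gamma(15+100, 14+27) = Gamma(115, 41).
The posterior predictive for a window of length T is Negative Binomial with variance T·α'·(β'+T)/β'² = 3·115·44/1681 = 15180/1681.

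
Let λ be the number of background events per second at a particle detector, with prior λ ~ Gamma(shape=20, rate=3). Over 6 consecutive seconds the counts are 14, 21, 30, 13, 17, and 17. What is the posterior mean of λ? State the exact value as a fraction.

44/3

Total count: 14 + 21 + 30 + 13 + 17 + 17 = 112.
Total exposure: 6 seconds.
Posterior: α' = 20 + 112 = 132, β' = 3 + 6 = 9.
Posterior mean = α'/β' = 132/9 = 44/3.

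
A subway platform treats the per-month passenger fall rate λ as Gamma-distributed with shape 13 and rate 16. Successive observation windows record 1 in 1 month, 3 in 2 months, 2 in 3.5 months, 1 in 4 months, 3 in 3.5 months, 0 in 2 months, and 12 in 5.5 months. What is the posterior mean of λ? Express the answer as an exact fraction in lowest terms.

Total count: 1 + 3 + 2 + 1 + 3 + 0 + 12 = 22.
Total exposure: 1 + 2 + 3.5 + 4 + 3.5 + 2 + 5.5 = 21.5 months.
Conjugate update: add total count to the shape and total exposure to the rate, giving Gamma(35, 75/2).
Posterior mean = α'/β' = 35/(75/2) = 14/15.

14/15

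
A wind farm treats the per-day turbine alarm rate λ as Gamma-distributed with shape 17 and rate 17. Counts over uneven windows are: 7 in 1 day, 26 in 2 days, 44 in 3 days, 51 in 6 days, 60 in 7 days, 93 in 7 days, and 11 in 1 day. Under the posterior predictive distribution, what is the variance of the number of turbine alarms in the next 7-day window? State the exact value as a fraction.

110313/1936

Total count: 7 + 26 + 44 + 51 + 60 + 93 + 11 = 292.
Total exposure: 1 + 2 + 3 + 6 + 7 + 7 + 1 = 27 days.
Posterior: α' = 17 + 292 = 309, β' = 17 + 27 = 44.
The posterior predictive for a window of length T is Negative Binomial with variance T·α'·(β'+T)/β'² = 7·309·51/1936 = 110313/1936.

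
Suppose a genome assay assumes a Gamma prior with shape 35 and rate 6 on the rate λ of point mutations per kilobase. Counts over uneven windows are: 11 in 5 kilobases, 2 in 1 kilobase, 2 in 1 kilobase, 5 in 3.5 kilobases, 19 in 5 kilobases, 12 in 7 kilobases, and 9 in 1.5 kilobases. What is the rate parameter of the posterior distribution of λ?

Total count: 11 + 2 + 2 + 5 + 19 + 12 + 9 = 60.
Total exposure: 5 + 1 + 1 + 3.5 + 5 + 7 + 1.5 = 24 kilobases.
The Gamma prior is conjugate for the Poisson rate, so λ | data ~ Gamma(35+60, 6+24) = Gamma(95, 30).

30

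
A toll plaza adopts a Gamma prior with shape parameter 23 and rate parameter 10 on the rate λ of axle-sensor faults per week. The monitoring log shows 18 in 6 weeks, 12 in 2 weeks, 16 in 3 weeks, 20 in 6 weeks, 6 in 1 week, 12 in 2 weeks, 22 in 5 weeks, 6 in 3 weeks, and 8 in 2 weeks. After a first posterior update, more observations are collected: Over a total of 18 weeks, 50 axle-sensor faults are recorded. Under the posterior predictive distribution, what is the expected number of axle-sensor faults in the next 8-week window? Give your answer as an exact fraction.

772/29

Total count: 18 + 12 + 16 + 20 + 6 + 12 + 22 + 6 + 8 = 120.
Total exposure: 6 + 2 + 3 + 6 + 1 + 2 + 5 + 3 + 2 = 30 weeks.
After the first batch: Gamma(23 + 120, 10 + 30) = Gamma(143, 40).
Total count 50 over total exposure 18 weeks.
After the second batch: Gamma(143 + 50, 40 + 18) = Gamma(193, 58).
Predictive mean over an 8-week window = T·E[λ|data] = 8·193/58 = 772/29.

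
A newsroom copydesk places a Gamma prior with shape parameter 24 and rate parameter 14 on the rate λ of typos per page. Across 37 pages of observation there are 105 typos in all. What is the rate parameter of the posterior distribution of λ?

Total count 105 over total exposure 37 pages.
By Gamma–Poisson conjugacy, the posterior is Gamma(α + Σx, β + Σt) = Gamma(24 + 105, 14 + 37) = Gamma(129, 51).

51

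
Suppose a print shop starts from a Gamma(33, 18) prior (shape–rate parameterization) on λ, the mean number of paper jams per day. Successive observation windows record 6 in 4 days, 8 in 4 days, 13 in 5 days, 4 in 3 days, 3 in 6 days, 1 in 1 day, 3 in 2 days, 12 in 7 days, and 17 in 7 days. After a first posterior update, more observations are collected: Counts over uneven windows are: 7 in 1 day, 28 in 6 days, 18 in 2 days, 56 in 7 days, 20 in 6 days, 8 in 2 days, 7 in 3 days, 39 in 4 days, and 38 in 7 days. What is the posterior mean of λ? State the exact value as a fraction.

321/95

Total count: 6 + 8 + 13 + 4 + 3 + 1 + 3 + 12 + 17 = 67.
Total exposure: 4 + 4 + 5 + 3 + 6 + 1 + 2 + 7 + 7 = 39 days.
After the first batch: Gamma(33 + 67, 18 + 39) = Gamma(100, 57).
Total count: 7 + 28 + 18 + 56 + 20 + 8 + 7 + 39 + 38 = 221.
Total exposure: 1 + 6 + 2 + 7 + 6 + 2 + 3 + 4 + 7 = 38 days.
After the second batch: Gamma(100 + 221, 57 + 38) = Gamma(321, 95).
Posterior mean = α'/β' = 321/95.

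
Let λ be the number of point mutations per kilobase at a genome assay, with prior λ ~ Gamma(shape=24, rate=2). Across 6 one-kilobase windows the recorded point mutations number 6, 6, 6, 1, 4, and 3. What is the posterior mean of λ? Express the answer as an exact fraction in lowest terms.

25/4

Total count: 6 + 6 + 6 + 1 + 4 + 3 = 26.
Total exposure: 6 kilobases.
Gamma(α, β) with Poisson data over total exposure Σt gives posterior Gamma(α+Σx, β+Σt) = Gamma(50, 8).
Posterior mean = α'/β' = 50/8 = 25/4.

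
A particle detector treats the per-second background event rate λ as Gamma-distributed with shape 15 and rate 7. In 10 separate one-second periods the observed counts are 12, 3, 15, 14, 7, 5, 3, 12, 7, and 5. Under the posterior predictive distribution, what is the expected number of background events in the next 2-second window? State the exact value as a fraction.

Total count: 12 + 3 + 15 + 14 + 7 + 5 + 3 + 12 + 7 + 5 = 83.
Total exposure: 10 seconds.
By Gamma–Poisson conjugacy, the posterior is Gamma(α + Σx, β + Σt) = Gamma(15 + 83, 7 + 10) = Gamma(98, 17).
Predictive mean over a 2-second window = T·E[λ|data] = 2·98/17 = 196/17.

196/17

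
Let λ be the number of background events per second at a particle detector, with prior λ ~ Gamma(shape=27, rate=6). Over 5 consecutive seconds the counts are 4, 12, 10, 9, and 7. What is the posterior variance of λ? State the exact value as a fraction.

69/121

Total count: 4 + 12 + 10 + 9 + 7 = 42.
Total exposure: 5 seconds.
Gamma(α, β) with Poisson data over total exposure Σt gives posterior Gamma(α+Σx, β+Σt) = Gamma(69, 11).
Posterior variance = α'/β'² = 69/121.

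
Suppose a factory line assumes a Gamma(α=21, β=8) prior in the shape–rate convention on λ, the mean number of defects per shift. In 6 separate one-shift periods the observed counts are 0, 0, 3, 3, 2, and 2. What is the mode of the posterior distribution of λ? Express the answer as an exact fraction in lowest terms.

15/7

Total count: 0 + 0 + 3 + 3 + 2 + 2 = 10.
Total exposure: 6 shifts.
Conjugate update: add total count to the shape and total exposure to the rate, giving Gamma(31, 14).
Posterior mode = (α'−1)/β' = 30/14 = 15/7.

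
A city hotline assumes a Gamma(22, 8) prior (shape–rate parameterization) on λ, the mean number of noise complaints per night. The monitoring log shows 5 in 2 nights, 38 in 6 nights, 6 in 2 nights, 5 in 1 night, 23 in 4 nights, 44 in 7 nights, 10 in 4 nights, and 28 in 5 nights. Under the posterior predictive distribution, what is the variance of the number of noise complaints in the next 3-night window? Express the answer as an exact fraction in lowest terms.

2534/169

Total count: 5 + 38 + 6 + 5 + 23 + 44 + 10 + 28 = 159.
Total exposure: 2 + 6 + 2 + 1 + 4 + 7 + 4 + 5 = 31 nights.
Gamma(α, β) with Poisson data over total exposure Σt gives posterior Gamma(α+Σx, β+Σt) = Gamma(181, 39).
The posterior predictive for a window of length T is Negative Binomial with variance T·α'·(β'+T)/β'² = 3·181·42/1521 = 2534/169.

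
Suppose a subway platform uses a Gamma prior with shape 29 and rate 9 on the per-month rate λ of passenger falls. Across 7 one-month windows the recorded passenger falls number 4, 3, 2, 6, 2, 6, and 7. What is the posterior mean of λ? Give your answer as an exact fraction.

59/16

Total count: 4 + 3 + 2 + 6 + 2 + 6 + 7 = 30.
Total exposure: 7 months.
By Gamma–Poisson conjugacy, the posterior is Gamma(α + Σx, β + Σt) = Gamma(29 + 30, 9 + 7) = Gamma(59, 16).
Posterior mean = α'/β' = 59/16.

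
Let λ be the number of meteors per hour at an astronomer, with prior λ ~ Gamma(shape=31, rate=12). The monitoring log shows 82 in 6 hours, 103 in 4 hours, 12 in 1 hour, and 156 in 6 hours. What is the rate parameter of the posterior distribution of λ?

Total count: 82 + 103 + 12 + 156 = 353.
Total exposure: 6 + 4 + 1 + 6 = 17 hours.
Posterior: α' = 31 + 353 = 384, β' = 12 + 17 = 29.

29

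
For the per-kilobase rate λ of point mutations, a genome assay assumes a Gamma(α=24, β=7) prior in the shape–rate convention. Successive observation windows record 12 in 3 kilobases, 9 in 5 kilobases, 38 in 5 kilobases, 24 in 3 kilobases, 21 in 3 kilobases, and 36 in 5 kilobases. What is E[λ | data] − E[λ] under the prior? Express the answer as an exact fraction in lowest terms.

Total count: 12 + 9 + 38 + 24 + 21 + 36 = 140.
Total exposure: 3 + 5 + 5 + 3 + 3 + 5 = 24 kilobases.
By Gamma–Poisson conjugacy, the posterior is Gamma(α + Σx, β + Σt) = Gamma(24 + 140, 7 + 24) = Gamma(164, 31).
Posterior mean = 164/31 = 164/31; prior mean = 24/7 = 24/7. Difference = 164/31 − 24/7 = 404/217.

404/217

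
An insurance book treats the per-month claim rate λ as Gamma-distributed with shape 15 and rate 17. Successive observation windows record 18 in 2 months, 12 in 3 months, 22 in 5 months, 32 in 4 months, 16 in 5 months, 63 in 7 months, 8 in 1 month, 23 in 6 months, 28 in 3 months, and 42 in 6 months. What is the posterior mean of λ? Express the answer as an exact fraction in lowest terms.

279/59

Total count: 18 + 12 + 22 + 32 + 16 + 63 + 8 + 23 + 28 + 42 = 264.
Total exposure: 2 + 3 + 5 + 4 + 5 + 7 + 1 + 6 + 3 + 6 = 42 months.
Posterior: α' = 15 + 264 = 279, β' = 17 + 42 = 59.
Posterior mean = α'/β' = 279/59.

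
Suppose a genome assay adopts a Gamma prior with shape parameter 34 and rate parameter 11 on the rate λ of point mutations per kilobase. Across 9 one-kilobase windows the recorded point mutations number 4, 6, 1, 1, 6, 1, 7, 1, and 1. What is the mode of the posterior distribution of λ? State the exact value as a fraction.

Total count: 4 + 6 + 1 + 1 + 6 + 1 + 7 + 1 + 1 = 28.
Total exposure: 9 kilobases.
Conjugate update: add total count to the shape and total exposure to the rate, giving Gamma(62, 20).
Posterior mode = (α'−1)/β' = 61/20.

61/20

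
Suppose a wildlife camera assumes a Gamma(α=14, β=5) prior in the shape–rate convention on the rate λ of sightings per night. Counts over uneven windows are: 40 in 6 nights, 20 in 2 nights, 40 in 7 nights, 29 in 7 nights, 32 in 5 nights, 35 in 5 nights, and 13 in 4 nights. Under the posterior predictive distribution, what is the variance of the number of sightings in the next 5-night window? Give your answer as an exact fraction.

51290/1681

Total count: 40 + 20 + 40 + 29 + 32 + 35 + 13 = 209.
Total exposure: 6 + 2 + 7 + 7 + 5 + 5 + 4 = 36 nights.
By Gamma–Poisson conjugacy, the posterior is Gamma(α + Σx, β + Σt) = Gamma(14 + 209, 5 + 36) = Gamma(223, 41).
The posterior predictive for a window of length T is Negative Binomial with variance T·α'·(β'+T)/β'² = 5·223·46/1681 = 51290/1681.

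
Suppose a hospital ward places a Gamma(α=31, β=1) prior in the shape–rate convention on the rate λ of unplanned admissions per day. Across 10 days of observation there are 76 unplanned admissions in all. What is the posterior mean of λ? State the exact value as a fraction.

Total count 76 over total exposure 10 days.
Conjugate update: add total count to the shape and total exposure to the rate, giving Gamma(107, 11).
Posterior mean = α'/β' = 107/11.

107/11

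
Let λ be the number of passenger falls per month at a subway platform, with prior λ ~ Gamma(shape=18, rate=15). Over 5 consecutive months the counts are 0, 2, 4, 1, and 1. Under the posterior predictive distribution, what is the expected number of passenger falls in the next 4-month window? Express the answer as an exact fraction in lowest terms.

Total count: 0 + 2 + 4 + 1 + 1 = 8.
Total exposure: 5 months.
By Gamma–Poisson conjugacy, the posterior is Gamma(α + Σx, β + Σt) = Gamma(18 + 8, 15 + 5) = Gamma(26, 20).
Predictive mean over a 4-month window = T·E[λ|data] = 4·26/20 = 26/5.

26/5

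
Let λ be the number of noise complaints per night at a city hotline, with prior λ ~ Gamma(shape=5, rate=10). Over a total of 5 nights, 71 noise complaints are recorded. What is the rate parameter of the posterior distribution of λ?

Total count 71 over total exposure 5 nights.
The Gamma prior is conjugate for the Poisson rate, so λ | data ~ Gamma(5+71, 10+5) = Gamma(76, 15).

15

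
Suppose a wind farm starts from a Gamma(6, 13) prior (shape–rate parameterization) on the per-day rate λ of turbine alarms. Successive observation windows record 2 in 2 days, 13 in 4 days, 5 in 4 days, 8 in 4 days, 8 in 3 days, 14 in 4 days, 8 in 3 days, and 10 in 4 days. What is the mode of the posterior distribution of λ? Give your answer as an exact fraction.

73/41

Total count: 2 + 13 + 5 + 8 + 8 + 14 + 8 + 10 = 68.
Total exposure: 2 + 4 + 4 + 4 + 3 + 4 + 3 + 4 = 28 days.
Conjugate update: add total count to the shape and total exposure to the rate, giving Gamma(74, 41).
Posterior mode = (α'−1)/β' = 73/41.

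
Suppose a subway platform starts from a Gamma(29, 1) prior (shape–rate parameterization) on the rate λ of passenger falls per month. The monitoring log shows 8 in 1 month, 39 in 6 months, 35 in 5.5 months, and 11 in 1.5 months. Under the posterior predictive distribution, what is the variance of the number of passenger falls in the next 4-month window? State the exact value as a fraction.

Total count: 8 + 39 + 35 + 11 = 93.
Total exposure: 1 + 6 + 5.5 + 1.5 = 14 months.
Gamma(α, β) with Poisson data over total exposure Σt gives posterior Gamma(α+Σx, β+Σt) = Gamma(122, 15).
The posterior predictive for a window of length T is Negative Binomial with variance T·α'·(β'+T)/β'² = 4·122·19/225 = 9272/225.

9272/225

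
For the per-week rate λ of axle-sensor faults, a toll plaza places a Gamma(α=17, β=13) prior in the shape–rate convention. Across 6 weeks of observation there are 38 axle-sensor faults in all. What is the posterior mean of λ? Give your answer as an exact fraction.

Total count 38 over total exposure 6 weeks.
By Gamma–Poisson conjugacy, the posterior is Gamma(α + Σx, β + Σt) = Gamma(17 + 38, 13 + 6) = Gamma(55, 19).
Posterior mean = α'/β' = 55/19.

55/19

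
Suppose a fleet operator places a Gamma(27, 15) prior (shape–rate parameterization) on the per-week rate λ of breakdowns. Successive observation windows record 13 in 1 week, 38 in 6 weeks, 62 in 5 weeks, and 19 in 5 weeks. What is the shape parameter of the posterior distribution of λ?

159

Total count: 13 + 38 + 62 + 19 = 132.
Total exposure: 1 + 6 + 5 + 5 = 17 weeks.
The Gamma prior is conjugate for the Poisson rate, so λ | data ~ Gamma(27+132, 15+17) = Gamma(159, 32).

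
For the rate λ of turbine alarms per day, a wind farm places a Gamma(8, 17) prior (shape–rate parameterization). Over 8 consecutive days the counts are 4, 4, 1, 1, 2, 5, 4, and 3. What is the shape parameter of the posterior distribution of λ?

32

Total count: 4 + 4 + 1 + 1 + 2 + 5 + 4 + 3 = 24.
Total exposure: 8 days.
By Gamma–Poisson conjugacy, the posterior is Gamma(α + Σx, β + Σt) = Gamma(8 + 24, 17 + 8) = Gamma(32, 25).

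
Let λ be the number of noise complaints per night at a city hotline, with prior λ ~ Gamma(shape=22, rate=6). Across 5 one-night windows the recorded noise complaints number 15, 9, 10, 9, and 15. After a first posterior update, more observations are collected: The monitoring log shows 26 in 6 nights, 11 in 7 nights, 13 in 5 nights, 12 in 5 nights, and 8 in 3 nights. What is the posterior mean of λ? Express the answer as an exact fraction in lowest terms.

150/37

Total count: 15 + 9 + 10 + 9 + 15 = 58.
Total exposure: 5 nights.
After the first batch: Gamma(22 + 58, 6 + 5) = Gamma(80, 11).
Total count: 26 + 11 + 13 + 12 + 8 = 70.
Total exposure: 6 + 7 + 5 + 5 + 3 = 26 nights.
After the second batch: Gamma(80 + 70, 11 + 26) = Gamma(150, 37).
Posterior mean = α'/β' = 150/37.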